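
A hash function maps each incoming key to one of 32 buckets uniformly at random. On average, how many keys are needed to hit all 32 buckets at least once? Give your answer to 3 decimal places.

The wait to go from k to k+1 distinct buckets is geometric with mean 32/(32-k).
E[T] = 32/32 + 32/31 + 32/30 + ... + 32/2 + 32/1 = 32·H_{32}.
H_{32} = 4.0585, so E[T] = 129.8718.

129.872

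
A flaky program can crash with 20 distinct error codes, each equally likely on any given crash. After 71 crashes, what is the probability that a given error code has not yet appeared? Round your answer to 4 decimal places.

0.0262

Each crash misses the fixed error code with probability (20-1)/20 = 19/20, independently.
P(still missing after 71) = (19/20)^71 = 0.02620.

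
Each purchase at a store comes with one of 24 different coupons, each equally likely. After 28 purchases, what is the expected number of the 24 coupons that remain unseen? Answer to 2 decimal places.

For each coupon, P(unseen after 28) = (23/24)^28 = 0.304.
By linearity of expectation, E[unseen] = 24·(23/24)^28 = 7.289.

7.29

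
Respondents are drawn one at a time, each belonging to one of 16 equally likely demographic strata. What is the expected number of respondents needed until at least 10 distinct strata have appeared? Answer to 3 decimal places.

With k distinct strata already seen, the next new one arrives after an expected 16/(16-k) respondents.
Sum over k = 0,...,9: E = 16/16 + 16/15 + 16/14 + ... + 16/8 + 16/7 = 14.8917.

14.892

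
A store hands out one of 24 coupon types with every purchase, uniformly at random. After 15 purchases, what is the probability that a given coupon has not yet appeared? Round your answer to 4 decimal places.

On each purchase the fixed coupon fails to appear with probability 23/24.
P(still missing after 15) = (23/24)^15 = 0.52814.

0.5281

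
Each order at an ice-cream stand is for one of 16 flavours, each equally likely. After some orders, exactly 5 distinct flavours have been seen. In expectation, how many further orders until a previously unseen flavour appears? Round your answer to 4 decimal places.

The number of orders until the next new flavour is geometric with success probability 11/16, so its mean is 16/11.
E = 16/11 = 1.45455.

1.4545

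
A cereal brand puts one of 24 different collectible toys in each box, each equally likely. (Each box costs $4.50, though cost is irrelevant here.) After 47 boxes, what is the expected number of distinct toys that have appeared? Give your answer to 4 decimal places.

For each toy, P(seen in 47 boxes) = 1 - (23/24)^47 = 0.86471.
By linearity of expectation, E[distinct seen] = 24·(1 - (23/24)^47) = 20.75293.

20.7529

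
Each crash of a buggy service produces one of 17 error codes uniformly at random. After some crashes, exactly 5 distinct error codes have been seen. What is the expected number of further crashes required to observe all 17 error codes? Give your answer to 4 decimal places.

52.7546

From k distinct to k+1 distinct takes on average 17/(17-k) crashes.
Sum over k = 5,...,16: E = 17/12 + 17/11 + 17/10 + ... + 17/2 + 17/1 = 52.75458.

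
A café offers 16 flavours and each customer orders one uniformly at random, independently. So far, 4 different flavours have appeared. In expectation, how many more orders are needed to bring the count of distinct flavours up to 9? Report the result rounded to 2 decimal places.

The wait to go from k to k+1 distinct flavours is geometric with mean 16/(16-k).
Sum over k = 4,...,8: E = 16/12 + 16/11 + 16/10 + 16/9 + 16/8 = 8.166.

8.17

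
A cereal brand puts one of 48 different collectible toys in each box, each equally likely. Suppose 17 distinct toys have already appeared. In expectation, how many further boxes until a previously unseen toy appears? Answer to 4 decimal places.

The number of boxes until the next new toy is geometric with success probability 31/48, so its mean is 48/31.
E = 48/31 = 1.54839.

1.5484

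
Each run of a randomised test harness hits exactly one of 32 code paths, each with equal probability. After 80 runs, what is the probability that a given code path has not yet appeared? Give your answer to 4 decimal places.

Each run misses the fixed code path with probability (32-1)/32 = 31/32, independently.
P(still missing after 80) = (31/32)^80 = 0.07887.

0.0789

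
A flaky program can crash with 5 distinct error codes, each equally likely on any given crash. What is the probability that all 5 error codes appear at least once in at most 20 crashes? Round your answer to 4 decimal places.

By inclusion–exclusion over which error codes are missing,
P(all seen) = Σ_{j=0}^{5} (-1)^j C(5,j)((5-j)/5)^20
= 1.00000 - 0.05765 + 0.00037 - 0.00000 + 0.00000 - 0.00000
= 0.94272.

0.9427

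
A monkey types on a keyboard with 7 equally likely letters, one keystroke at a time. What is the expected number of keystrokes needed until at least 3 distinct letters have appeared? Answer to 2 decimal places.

With k distinct letters already seen, the next new one arrives after an expected 7/(7-k) keystrokes.
Sum over k = 0,...,2: E = 7/7 + 7/6 + 7/5 = 3.567.

3.57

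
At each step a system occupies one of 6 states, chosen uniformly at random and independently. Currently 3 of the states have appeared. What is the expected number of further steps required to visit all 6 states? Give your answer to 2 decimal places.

11.00

From k distinct to k+1 distinct takes on average 6/(6-k) steps.
Sum over k = 3,...,5: E = 6/3 + 6/2 + 6/1 = 11.000.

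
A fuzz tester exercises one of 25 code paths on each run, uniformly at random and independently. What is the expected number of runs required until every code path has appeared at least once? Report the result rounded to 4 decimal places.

95.3990

Split into phases: going from k distinct to k+1 distinct takes on average 25/(25-k) runs.
E[T] = 25/25 + 25/24 + 25/23 + ... + 25/2 + 25/1 = 25·H_{25}.
H_{25} = 3.81596, so E[T] = 95.39895.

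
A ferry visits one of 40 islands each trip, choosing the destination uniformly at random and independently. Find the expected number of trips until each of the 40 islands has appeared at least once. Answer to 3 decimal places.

Split into phases: going from k distinct to k+1 distinct takes on average 40/(40-k) trips.
E[T] = 40/40 + 40/39 + 40/38 + ... + 40/2 + 40/1 = 40·H_{40}.
H_{40} = 4.2785, so E[T] = 171.1417.

171.142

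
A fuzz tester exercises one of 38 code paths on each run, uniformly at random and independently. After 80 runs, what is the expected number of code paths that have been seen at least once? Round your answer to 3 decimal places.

For each code path, P(seen in 80 runs) = 1 - (37/38)^80 = 0.8816.
By linearity of expectation, E[distinct seen] = 38·(1 - (37/38)^80) = 33.4998.

33.500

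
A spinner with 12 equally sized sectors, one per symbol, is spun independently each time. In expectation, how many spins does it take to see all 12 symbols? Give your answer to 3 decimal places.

37.239

Split into phases: going from k distinct to k+1 distinct takes on average 12/(12-k) spins.
E[T] = 12/12 + 12/11 + 12/10 + ... + 12/2 + 12/1 = 12·H_{12}.
H_{12} = 3.1032, so E[T] = 37.2385.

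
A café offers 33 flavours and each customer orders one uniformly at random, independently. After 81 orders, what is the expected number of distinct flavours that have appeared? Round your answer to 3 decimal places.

30.271

For each flavour, P(seen in 81 orders) = 1 - (32/33)^81 = 0.9173.
By linearity of expectation, E[distinct seen] = 33·(1 - (32/33)^81) = 30.2708.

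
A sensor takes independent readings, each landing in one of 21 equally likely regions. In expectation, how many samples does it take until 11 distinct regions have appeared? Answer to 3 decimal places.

With k distinct regions already seen, the next new one arrives after an expected 21/(21-k) samples.
Sum over k = 0,...,10: E = 21/21 + 21/20 + 21/19 + ... + 21/12 + 21/11 = 15.0442.

15.044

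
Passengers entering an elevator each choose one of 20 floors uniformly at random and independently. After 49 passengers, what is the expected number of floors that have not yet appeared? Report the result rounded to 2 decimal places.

For each floor, P(unseen after 49) = (19/20)^49 = 0.081.
By linearity of expectation, E[unseen] = 20·(19/20)^49 = 1.620.

1.62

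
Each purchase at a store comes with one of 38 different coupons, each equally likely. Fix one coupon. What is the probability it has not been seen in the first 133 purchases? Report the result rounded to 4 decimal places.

0.0288

Each purchase misses the fixed coupon with probability (38-1)/38 = 37/38, independently.
P(still missing after 133) = (37/38)^133 = 0.02881.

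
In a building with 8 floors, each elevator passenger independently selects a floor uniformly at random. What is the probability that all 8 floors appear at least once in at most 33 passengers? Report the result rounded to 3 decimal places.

0.905

By inclusion–exclusion over which floors are missing,
P(all seen) = Σ_{j=0}^{8} (-1)^j C(8,j)((8-j)/8)^33
= 1.0000 - 0.0976 + 0.0021 - 0.0000 + 0.0000 - 0.0000 + 0.0000 - 0.0000 + 0.0000
= 0.9045.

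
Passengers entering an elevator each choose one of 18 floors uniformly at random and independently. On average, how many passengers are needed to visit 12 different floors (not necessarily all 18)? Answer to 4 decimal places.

Going from k to k+1 distinct takes a geometric number of passengers with mean 18/(18-k).
Sum over k = 0,...,11: E = 18/18 + 18/17 + 18/16 + ... + 18/8 + 18/7 = 18.81195.

18.8119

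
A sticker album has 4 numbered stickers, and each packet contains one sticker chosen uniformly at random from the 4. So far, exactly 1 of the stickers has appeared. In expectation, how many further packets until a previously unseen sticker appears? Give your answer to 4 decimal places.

1.3333

Each packet yields a new sticker with probability (4-1)/4 = 3/4, so the wait is geometric with mean 4/3.
E = 4/3 = 1.33333.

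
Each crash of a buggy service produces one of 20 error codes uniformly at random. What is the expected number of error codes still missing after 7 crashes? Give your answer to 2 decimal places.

For each error code, P(unseen after 7) = (19/20)^7 = 0.698.
By linearity of expectation, E[unseen] = 20·(19/20)^7 = 13.967.

13.97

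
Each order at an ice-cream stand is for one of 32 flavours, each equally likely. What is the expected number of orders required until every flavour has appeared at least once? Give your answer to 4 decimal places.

129.8718

After k distinct flavours have appeared, the next order gives a new one with probability (32-k)/32, so the expected wait for the (k+1)-th is 32/(32-k).
E[T] = 32/32 + 32/31 + 32/30 + ... + 32/2 + 32/1 = 32·H_{32}.
H_{32} = 4.05850, so E[T] = 129.87185.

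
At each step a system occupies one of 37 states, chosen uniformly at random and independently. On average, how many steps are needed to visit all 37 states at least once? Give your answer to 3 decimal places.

Split into phases: going from k distinct to k+1 distinct takes on average 37/(37-k) steps.
E[T] = 37/37 + 37/36 + 37/35 + ... + 37/2 + 37/1 = 37·H_{37}.
H_{37} = 4.2016, so E[T] = 155.4587.

155.459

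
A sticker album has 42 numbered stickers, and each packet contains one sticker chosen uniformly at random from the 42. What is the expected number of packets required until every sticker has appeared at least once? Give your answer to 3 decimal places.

181.723

After k distinct stickers have appeared, the next packet gives a new one with probability (42-k)/42, so the expected wait for the (k+1)-th is 42/(42-k).
E[T] = 42/42 + 42/41 + 42/40 + ... + 42/2 + 42/1 = 42·H_{42}.
H_{42} = 4.3267, so E[T] = 181.7232.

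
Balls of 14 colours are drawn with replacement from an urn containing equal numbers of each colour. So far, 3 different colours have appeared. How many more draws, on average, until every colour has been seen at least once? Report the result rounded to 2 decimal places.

With k distinct colours already seen, the next new one takes an expected 14/(14-k) draws.
Sum over k = 3,...,13: E = 14/11 + 14/10 + 14/9 + ... + 14/2 + 14/1 = 42.278.

42.28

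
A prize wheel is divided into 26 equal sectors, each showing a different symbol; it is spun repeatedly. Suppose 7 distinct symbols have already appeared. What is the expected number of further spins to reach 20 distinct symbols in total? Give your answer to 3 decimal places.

With k distinct symbols already seen, the next new one takes an expected 26/(26-k) spins.
Sum over k = 7,...,19: E = 26/19 + 26/18 + 26/17 + ... + 26/8 + 26/7 = 28.5412.

28.541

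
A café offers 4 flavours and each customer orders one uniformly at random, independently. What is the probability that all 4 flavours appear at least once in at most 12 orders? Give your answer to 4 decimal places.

0.8748

Let A_i be the event that flavour i is missing after 12 orders. By inclusion–exclusion on the A_i,
P(all seen) = Σ_{j=0}^{4} (-1)^j C(4,j)((4-j)/4)^12
= 1.00000 - 0.12671 + 0.00146 - 0.00000 + 0.00000
= 0.87476.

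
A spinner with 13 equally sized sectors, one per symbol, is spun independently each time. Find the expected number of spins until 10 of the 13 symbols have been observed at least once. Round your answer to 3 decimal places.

With k distinct symbols already seen, the next new one arrives after an expected 13/(13-k) spins.
Sum over k = 0,...,9: E = 13/13 + 13/12 + 13/11 + ... + 13/5 + 13/4 = 17.5084.

17.508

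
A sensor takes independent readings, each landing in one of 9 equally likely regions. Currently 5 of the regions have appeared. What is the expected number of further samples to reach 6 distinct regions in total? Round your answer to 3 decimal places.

With k distinct regions already seen, the next new one takes an expected 9/(9-k) samples.
Only the k = 5 term is needed: E = 9/4 = 2.2500.

2.250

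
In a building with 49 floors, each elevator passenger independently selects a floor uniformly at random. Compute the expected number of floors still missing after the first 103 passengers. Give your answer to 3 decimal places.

For each floor, P(unseen after 103) = (48/49)^103 = 0.1196.
By linearity of expectation, E[unseen] = 49·(48/49)^103 = 5.8593.

5.859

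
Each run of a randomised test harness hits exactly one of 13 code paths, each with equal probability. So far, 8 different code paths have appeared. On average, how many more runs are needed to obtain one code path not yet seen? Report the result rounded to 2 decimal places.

Each run yields a new code path with probability (13-8)/13 = 5/13, so the wait is geometric with mean 13/5.
E = 13/5 = 2.600.

2.60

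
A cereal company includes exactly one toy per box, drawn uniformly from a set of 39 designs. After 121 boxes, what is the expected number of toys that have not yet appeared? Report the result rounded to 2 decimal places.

For each toy, P(unseen after 121) = (38/39)^121 = 0.043.
By linearity of expectation, E[unseen] = 39·(38/39)^121 = 1.683.

1.68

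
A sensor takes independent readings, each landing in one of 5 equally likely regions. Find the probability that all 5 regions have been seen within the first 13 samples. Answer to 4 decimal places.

0.7381

Let A_i be the event that region i is missing after 13 samples. By inclusion–exclusion on the A_i,
P(all seen) = Σ_{j=0}^{5} (-1)^j C(5,j)((5-j)/5)^13
= 1.00000 - 0.27488 + 0.01306 - 0.00007 + 0.00000 - 0.00000
= 0.73812.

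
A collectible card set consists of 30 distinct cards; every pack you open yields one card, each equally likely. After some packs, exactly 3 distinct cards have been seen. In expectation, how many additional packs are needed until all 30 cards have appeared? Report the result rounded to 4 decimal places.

116.7437

The wait to go from k to k+1 distinct cards is geometric with mean 30/(30-k).
Sum over k = 3,...,29: E = 30/27 + 30/26 + 30/25 + ... + 30/2 + 30/1 = 116.74370.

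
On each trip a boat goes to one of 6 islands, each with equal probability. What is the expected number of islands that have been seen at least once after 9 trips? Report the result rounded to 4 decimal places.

For each island, P(seen in 9 trips) = 1 - (5/6)^9 = 0.80619.
By linearity of expectation, E[distinct seen] = 6·(1 - (5/6)^9) = 4.83716.

4.8372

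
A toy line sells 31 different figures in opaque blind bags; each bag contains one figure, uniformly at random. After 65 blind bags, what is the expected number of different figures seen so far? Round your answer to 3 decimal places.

27.321

For each figure, P(seen in 65 blind bags) = 1 - (30/31)^65 = 0.8813.
By linearity of expectation, E[distinct seen] = 31·(1 - (30/31)^65) = 27.3210.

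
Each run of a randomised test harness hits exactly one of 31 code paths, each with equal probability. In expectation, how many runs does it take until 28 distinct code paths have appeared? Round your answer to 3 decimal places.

With k distinct code paths already seen, the next new one arrives after an expected 31/(31-k) runs.
Sum over k = 0,...,27: E = 31/31 + 31/30 + 31/29 + ... + 31/5 + 31/4 = 68.0113.

68.011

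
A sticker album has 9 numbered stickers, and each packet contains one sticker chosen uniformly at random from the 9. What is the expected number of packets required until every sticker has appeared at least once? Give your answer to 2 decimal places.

25.46

After k distinct stickers have appeared, the next packet gives a new one with probability (9-k)/9, so the expected wait for the (k+1)-th is 9/(9-k).
E[T] = 9/9 + 9/8 + 9/7 + ... + 9/2 + 9/1 = 9·H_{9}.
H_{9} = 2.829, so E[T] = 25.461.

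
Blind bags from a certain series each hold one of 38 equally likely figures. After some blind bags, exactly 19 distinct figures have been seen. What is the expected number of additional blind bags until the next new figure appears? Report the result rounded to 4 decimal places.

2.0000

Each blind bag yields a new figure with probability (38-19)/38 = 19/38, so the wait is geometric with mean 38/19.
E = 38/19 = 2.00000.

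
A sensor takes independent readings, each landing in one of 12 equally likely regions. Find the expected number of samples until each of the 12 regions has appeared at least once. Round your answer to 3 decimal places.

37.239

After k distinct regions have appeared, the next sample gives a new one with probability (12-k)/12, so the expected wait for the (k+1)-th is 12/(12-k).
E[T] = 12/12 + 12/11 + 12/10 + ... + 12/2 + 12/1 = 12·H_{12}.
H_{12} = 3.1032, so E[T] = 37.2385.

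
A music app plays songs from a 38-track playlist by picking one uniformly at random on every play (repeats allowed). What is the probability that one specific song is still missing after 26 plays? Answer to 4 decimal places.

0.4999

On each play the fixed song fails to appear with probability 37/38.
P(still missing after 26) = (37/38)^26 = 0.49989.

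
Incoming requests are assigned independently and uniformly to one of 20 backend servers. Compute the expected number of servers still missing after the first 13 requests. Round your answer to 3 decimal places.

10.267

For each server, P(unseen after 13) = (19/20)^13 = 0.5133.
By linearity of expectation, E[unseen] = 20·(19/20)^13 = 10.2668.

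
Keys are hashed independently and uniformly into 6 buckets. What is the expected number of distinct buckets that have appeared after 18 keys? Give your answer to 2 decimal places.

5.77

For each bucket, P(seen in 18 keys) = 1 - (5/6)^18 = 0.962.
By linearity of expectation, E[distinct seen] = 6·(1 - (5/6)^18) = 5.775.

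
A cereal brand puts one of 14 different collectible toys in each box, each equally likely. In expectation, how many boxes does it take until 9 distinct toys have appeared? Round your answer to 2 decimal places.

13.56

With k distinct toys already seen, the next new one arrives after an expected 14/(14-k) boxes.
Sum over k = 0,...,8: E = 14/14 + 14/13 + 14/12 + ... + 14/7 + 14/6 = 13.555.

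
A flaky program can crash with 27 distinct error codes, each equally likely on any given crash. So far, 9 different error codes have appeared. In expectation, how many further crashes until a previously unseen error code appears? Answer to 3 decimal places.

1.500

The number of crashes until the next new error code is geometric with success probability 18/27, so its mean is 27/18.
E = 27/18 = 1.5000.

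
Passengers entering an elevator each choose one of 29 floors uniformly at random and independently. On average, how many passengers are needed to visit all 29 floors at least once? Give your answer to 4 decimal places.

114.8880

After k distinct floors have appeared, the next passenger gives a new one with probability (29-k)/29, so the expected wait for the (k+1)-th is 29/(29-k).
E[T] = 29/29 + 29/28 + 29/27 + ... + 29/2 + 29/1 = 29·H_{29}.
H_{29} = 3.96165, so E[T] = 114.88796.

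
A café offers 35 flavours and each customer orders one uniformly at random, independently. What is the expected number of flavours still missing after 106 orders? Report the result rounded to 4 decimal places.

For each flavour, P(unseen after 106) = (34/35)^106 = 0.04630.
By linearity of expectation, E[unseen] = 35·(34/35)^106 = 1.62039.

1.6204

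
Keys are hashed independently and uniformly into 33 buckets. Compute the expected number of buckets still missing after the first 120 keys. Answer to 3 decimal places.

For each bucket, P(unseen after 120) = (32/33)^120 = 0.0249.
By linearity of expectation, E[unseen] = 33·(32/33)^120 = 0.8219.

0.822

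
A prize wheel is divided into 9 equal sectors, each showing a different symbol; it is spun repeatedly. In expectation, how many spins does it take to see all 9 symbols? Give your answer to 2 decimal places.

Split into phases: going from k distinct to k+1 distinct takes on average 9/(9-k) spins.
E[T] = 9/9 + 9/8 + 9/7 + ... + 9/2 + 9/1 = 9·H_{9}.
H_{9} = 2.829, so E[T] = 25.461.

25.46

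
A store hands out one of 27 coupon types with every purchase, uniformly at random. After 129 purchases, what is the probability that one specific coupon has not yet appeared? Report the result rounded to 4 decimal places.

On each purchase the fixed coupon fails to appear with probability 26/27.
P(still missing after 129) = (26/27)^129 = 0.00768.

0.0077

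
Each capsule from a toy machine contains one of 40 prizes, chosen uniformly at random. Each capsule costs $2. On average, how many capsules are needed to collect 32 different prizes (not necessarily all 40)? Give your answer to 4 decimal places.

62.4274

Going from k to k+1 distinct takes a geometric number of capsules with mean 40/(40-k).
Sum over k = 0,...,31: E = 40/40 + 40/39 + 40/38 + ... + 40/10 + 40/9 = 62.42744.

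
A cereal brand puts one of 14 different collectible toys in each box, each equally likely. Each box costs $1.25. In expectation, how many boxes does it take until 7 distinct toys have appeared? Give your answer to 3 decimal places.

Going from k to k+1 distinct takes a geometric number of boxes with mean 14/(14-k).
Sum over k = 0,...,6: E = 14/14 + 14/13 + 14/12 + ... + 14/9 + 14/8 = 9.2219.

9.222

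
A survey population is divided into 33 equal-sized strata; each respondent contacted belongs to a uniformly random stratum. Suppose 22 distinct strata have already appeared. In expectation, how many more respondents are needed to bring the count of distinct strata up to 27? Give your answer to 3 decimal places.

18.806

The wait to go from k to k+1 distinct strata is geometric with mean 33/(33-k).
Sum over k = 22,...,26: E = 33/11 + 33/10 + 33/9 + 33/8 + 33/7 = 18.8060.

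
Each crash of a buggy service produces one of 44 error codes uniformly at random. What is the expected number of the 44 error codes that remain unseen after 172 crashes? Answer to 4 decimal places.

0.8437

For each error code, P(unseen after 172) = (43/44)^172 = 0.01917.
By linearity of expectation, E[unseen] = 44·(43/44)^172 = 0.84366.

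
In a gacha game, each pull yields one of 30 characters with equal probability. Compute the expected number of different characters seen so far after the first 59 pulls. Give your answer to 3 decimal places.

25.941

For each character, P(seen in 59 pulls) = 1 - (29/30)^59 = 0.8647.
By linearity of expectation, E[distinct seen] = 30·(1 - (29/30)^59) = 25.9407.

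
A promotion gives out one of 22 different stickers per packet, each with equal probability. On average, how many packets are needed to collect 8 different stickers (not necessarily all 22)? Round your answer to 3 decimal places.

9.664

Going from k to k+1 distinct takes a geometric number of packets with mean 22/(22-k).
Sum over k = 0,...,7: E = 22/22 + 22/21 + 22/20 + ... + 22/16 + 22/15 = 9.6635.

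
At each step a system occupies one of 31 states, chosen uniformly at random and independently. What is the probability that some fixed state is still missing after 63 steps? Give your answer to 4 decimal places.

Each step misses the fixed state with probability (31-1)/31 = 30/31, independently.
P(still missing after 63) = (30/31)^63 = 0.12672.

0.1267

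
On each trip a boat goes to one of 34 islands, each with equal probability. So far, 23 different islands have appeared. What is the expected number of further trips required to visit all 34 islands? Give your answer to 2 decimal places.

102.68

With k distinct islands already seen, the next new one takes an expected 34/(34-k) trips.
Sum over k = 23,...,33: E = 34/11 + 34/10 + 34/9 + ... + 34/2 + 34/1 = 102.676.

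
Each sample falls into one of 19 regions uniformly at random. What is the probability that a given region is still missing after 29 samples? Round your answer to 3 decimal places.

0.208

Each sample misses the fixed region with probability (19-1)/19 = 18/19, independently.
P(still missing after 29) = (18/19)^29 = 0.2085.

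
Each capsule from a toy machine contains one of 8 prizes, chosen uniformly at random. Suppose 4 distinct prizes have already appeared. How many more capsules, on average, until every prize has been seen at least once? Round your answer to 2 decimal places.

16.67

The wait to go from k to k+1 distinct prizes is geometric with mean 8/(8-k).
Sum over k = 4,...,7: E = 8/4 + 8/3 + 8/2 + 8/1 = 16.667.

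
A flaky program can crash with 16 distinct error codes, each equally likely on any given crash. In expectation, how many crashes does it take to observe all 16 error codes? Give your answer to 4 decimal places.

After k distinct error codes have appeared, the next crash gives a new one with probability (16-k)/16, so the expected wait for the (k+1)-th is 16/(16-k).
E[T] = 16/16 + 16/15 + 16/14 + ... + 16/2 + 16/1 = 16·H_{16}.
H_{16} = 3.38073, so E[T] = 54.09166.

54.0917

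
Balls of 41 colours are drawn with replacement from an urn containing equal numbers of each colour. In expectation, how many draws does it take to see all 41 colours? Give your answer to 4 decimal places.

176.4203

After k distinct colours have appeared, the next draw gives a new one with probability (41-k)/41, so the expected wait for the (k+1)-th is 41/(41-k).
E[T] = 41/41 + 41/40 + 41/39 + ... + 41/2 + 41/1 = 41·H_{41}.
H_{41} = 4.30293, so E[T] = 176.42026.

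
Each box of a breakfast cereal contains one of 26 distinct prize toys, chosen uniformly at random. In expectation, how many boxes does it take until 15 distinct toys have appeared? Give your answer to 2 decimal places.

Going from k to k+1 distinct takes a geometric number of boxes with mean 26/(26-k).
Sum over k = 0,...,14: E = 26/26 + 26/25 + 26/24 + ... + 26/13 + 26/12 = 21.698.

21.70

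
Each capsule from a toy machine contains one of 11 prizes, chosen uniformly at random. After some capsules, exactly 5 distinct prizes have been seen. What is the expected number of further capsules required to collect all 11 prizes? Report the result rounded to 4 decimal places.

26.9500

The wait to go from k to k+1 distinct prizes is geometric with mean 11/(11-k).
Sum over k = 5,...,10: E = 11/6 + 11/5 + 11/4 + 11/3 + 11/2 + 11/1 = 26.95000.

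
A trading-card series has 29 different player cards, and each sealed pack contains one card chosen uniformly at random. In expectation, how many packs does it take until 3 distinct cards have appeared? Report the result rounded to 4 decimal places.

Going from k to k+1 distinct takes a geometric number of packs with mean 29/(29-k).
Sum over k = 0,...,2: E = 29/29 + 29/28 + 29/27 = 3.10979.

3.1098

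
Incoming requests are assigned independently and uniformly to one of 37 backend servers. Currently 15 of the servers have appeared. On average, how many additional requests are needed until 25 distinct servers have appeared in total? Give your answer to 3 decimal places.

21.741

From k distinct to k+1 distinct takes on average 37/(37-k) requests.
Sum over k = 15,...,24: E = 37/22 + 37/21 + 37/20 + ... + 37/14 + 37/13 = 21.7413.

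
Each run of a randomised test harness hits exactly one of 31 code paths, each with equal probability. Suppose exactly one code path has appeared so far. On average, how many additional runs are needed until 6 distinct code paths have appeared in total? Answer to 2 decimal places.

5.55

The wait to go from k to k+1 distinct code paths is geometric with mean 31/(31-k).
Sum over k = 1,...,5: E = 31/30 + 31/29 + 31/28 + 31/27 + 31/26 = 5.550.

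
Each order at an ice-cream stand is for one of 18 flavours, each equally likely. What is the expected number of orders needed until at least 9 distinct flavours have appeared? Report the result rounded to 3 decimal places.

With k distinct flavours already seen, the next new one arrives after an expected 18/(18-k) orders.
Sum over k = 0,...,8: E = 18/18 + 18/17 + 18/16 + ... + 18/11 + 18/10 = 11.9905.

11.991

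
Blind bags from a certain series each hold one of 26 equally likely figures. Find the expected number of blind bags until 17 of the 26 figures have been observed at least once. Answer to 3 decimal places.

26.662

Going from k to k+1 distinct takes a geometric number of blind bags with mean 26/(26-k).
Sum over k = 0,...,16: E = 26/26 + 26/25 + 26/24 + ... + 26/11 + 26/10 = 26.6617.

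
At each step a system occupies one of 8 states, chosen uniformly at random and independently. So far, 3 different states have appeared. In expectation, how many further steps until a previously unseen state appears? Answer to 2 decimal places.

1.60

Each step yields a new state with probability (8-3)/8 = 5/8, so the wait is geometric with mean 8/5.
E = 8/5 = 1.600.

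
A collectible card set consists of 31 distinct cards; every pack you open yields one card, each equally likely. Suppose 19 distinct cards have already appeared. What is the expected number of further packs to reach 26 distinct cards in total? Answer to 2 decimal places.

The wait to go from k to k+1 distinct cards is geometric with mean 31/(31-k).
Sum over k = 19,...,25: E = 31/12 + 31/11 + 31/10 + ... + 31/7 + 31/6 = 25.416.

25.42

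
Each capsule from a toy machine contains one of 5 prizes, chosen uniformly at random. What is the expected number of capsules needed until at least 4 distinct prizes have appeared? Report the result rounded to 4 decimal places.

Going from k to k+1 distinct takes a geometric number of capsules with mean 5/(5-k).
Sum over k = 0,...,3: E = 5/5 + 5/4 + 5/3 + 5/2 = 6.41667.

6.4167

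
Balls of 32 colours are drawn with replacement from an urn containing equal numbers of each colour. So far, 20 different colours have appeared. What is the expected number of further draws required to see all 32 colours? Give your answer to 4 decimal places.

99.3027

From k distinct to k+1 distinct takes on average 32/(32-k) draws.
Sum over k = 20,...,31: E = 32/12 + 32/11 + 32/10 + ... + 32/2 + 32/1 = 99.30274.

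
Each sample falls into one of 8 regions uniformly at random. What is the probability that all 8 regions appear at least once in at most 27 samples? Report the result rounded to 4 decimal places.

0.7943

By inclusion–exclusion over which regions are missing,
P(all seen) = Σ_{j=0}^{8} (-1)^j C(8,j)((8-j)/8)^27
= 1.00000 - 0.21742 + 0.01185 - 0.00017 + 0.00000 - 0.00000 + 0.00000 - 0.00000 + 0.00000
= 0.79426.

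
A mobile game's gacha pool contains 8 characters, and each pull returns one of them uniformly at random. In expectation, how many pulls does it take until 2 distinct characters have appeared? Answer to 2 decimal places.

Going from k to k+1 distinct takes a geometric number of pulls with mean 8/(8-k).
Sum over k = 0,...,1: E = 8/8 + 8/7 = 2.143.

2.14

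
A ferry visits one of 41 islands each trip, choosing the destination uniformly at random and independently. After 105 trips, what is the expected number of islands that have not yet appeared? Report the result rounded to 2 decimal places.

For each island, P(unseen after 105) = (40/41)^105 = 0.075.
By linearity of expectation, E[unseen] = 41·(40/41)^105 = 3.067.

3.07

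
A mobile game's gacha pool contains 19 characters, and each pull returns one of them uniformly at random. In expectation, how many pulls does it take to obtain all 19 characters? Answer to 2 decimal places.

67.41

The wait to go from k to k+1 distinct characters is geometric with mean 19/(19-k).
E[T] = 19/19 + 19/18 + 19/17 + ... + 19/2 + 19/1 = 19·H_{19}.
H_{19} = 3.548, so E[T] = 67.407.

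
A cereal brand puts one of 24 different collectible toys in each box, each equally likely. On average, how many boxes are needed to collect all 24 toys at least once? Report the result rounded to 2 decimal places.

After k distinct toys have appeared, the next box gives a new one with probability (24-k)/24, so the expected wait for the (k+1)-th is 24/(24-k).
E[T] = 24/24 + 24/23 + 24/22 + ... + 24/2 + 24/1 = 24·H_{24}.
H_{24} = 3.776, so E[T] = 90.623.

90.62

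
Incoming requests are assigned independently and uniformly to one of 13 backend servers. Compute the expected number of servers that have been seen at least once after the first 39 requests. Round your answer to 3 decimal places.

12.427

For each server, P(seen in 39 requests) = 1 - (12/13)^39 = 0.9559.
By linearity of expectation, E[distinct seen] = 13·(1 - (12/13)^39) = 12.4269.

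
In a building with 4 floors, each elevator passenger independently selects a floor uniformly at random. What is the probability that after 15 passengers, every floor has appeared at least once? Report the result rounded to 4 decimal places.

0.9467

Let A_i be the event that floor i is missing after 15 passengers. By inclusion–exclusion on the A_i,
P(all seen) = Σ_{j=0}^{4} (-1)^j C(4,j)((4-j)/4)^15
= 1.00000 - 0.05345 + 0.00018 - 0.00000 + 0.00000
= 0.94673.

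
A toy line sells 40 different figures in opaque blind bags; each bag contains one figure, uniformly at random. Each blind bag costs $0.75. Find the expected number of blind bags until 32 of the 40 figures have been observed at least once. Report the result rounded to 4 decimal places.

Going from k to k+1 distinct takes a geometric number of blind bags with mean 40/(40-k).
Sum over k = 0,...,31: E = 40/40 + 40/39 + 40/38 + ... + 40/10 + 40/9 = 62.42744.

62.4274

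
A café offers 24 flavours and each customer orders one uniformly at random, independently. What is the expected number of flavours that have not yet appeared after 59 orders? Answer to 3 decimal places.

For each flavour, P(unseen after 59) = (23/24)^59 = 0.0812.
By linearity of expectation, E[unseen] = 24·(23/24)^59 = 1.9485.

1.948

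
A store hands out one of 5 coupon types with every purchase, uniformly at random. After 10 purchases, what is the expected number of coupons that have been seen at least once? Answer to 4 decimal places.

4.4631

For each coupon, P(seen in 10 purchases) = 1 - (4/5)^10 = 0.89263.
By linearity of expectation, E[distinct seen] = 5·(1 - (4/5)^10) = 4.46313.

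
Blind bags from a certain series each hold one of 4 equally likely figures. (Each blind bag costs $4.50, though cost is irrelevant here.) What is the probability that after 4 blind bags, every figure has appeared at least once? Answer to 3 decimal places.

By inclusion–exclusion over which figures are missing,
P(all seen) = Σ_{j=0}^{4} (-1)^j C(4,j)((4-j)/4)^4
= 1.0000 - 1.2656 + 0.3750 - 0.0156 + 0.0000
= 0.0938.

0.094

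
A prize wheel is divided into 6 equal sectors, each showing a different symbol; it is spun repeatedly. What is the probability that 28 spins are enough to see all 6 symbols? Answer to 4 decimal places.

Let A_i be the event that symbol i is missing after 28 spins. By inclusion–exclusion on the A_i,
P(all seen) = Σ_{j=0}^{6} (-1)^j C(6,j)((6-j)/6)^28
= 1.00000 - 0.03640 + 0.00018 - 0.00000 + 0.00000 - 0.00000 + 0.00000
= 0.96378.

0.9638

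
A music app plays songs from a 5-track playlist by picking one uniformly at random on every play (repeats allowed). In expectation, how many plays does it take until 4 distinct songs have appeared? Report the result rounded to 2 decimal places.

6.42

Going from k to k+1 distinct takes a geometric number of plays with mean 5/(5-k).
Sum over k = 0,...,3: E = 5/5 + 5/4 + 5/3 + 5/2 = 6.417.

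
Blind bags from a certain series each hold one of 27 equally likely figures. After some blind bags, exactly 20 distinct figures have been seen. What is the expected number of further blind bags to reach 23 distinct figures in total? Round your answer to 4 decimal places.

13.7571

From k distinct to k+1 distinct takes on average 27/(27-k) blind bags.
Sum over k = 20,...,22: E = 27/7 + 27/6 + 27/5 = 13.75714.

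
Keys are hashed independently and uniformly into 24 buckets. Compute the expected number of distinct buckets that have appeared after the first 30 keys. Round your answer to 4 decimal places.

For each bucket, P(seen in 30 keys) = 1 - (23/24)^30 = 0.72107.
By linearity of expectation, E[distinct seen] = 24·(1 - (23/24)^30) = 17.30564.

17.3056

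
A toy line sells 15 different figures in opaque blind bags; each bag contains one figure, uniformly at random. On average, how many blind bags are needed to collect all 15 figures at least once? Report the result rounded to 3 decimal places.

Split into phases: going from k distinct to k+1 distinct takes on average 15/(15-k) blind bags.
E[T] = 15/15 + 15/14 + 15/13 + ... + 15/2 + 15/1 = 15·H_{15}.
H_{15} = 3.3182, so E[T] = 49.7734.

49.773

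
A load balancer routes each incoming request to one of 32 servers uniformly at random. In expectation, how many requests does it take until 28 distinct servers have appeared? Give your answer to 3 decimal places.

63.205

With k distinct servers already seen, the next new one arrives after an expected 32/(32-k) requests.
Sum over k = 0,...,27: E = 32/32 + 32/31 + 32/30 + ... + 32/6 + 32/5 = 63.2052.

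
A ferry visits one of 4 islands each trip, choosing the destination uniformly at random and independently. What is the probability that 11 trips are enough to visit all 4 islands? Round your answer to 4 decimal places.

Let A_i be the event that island i is missing after 11 trips. By inclusion–exclusion on the A_i,
P(all seen) = Σ_{j=0}^{4} (-1)^j C(4,j)((4-j)/4)^11
= 1.00000 - 0.16894 + 0.00293 - 0.00000 + 0.00000
= 0.83399.

0.8340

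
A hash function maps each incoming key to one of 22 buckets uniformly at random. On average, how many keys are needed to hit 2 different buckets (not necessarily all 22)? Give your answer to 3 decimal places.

2.048

Going from k to k+1 distinct takes a geometric number of keys with mean 22/(22-k).
Sum over k = 0,...,1: E = 22/22 + 22/21 = 2.0476.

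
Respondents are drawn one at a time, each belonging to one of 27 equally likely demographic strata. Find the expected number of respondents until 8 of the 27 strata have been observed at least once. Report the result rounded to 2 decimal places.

9.28

Going from k to k+1 distinct takes a geometric number of respondents with mean 27/(27-k).
Sum over k = 0,...,7: E = 27/27 + 27/26 + 27/25 + ... + 27/21 + 27/20 = 9.280.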